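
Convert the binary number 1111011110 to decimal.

Sum of powers of 2 for each 1-bit:
2^1 + 2^2 + 2^3 + 2^4 + 2^6 + 2^7 + 2^8 + 2^9
= 2 + 4 + 8 + 16 + 64 + 128 + 256 + 512
= 990



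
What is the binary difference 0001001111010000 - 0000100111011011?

Method 1 - Direct subtraction (column by column from the right: bit − bit − borrow-in; if negative, add 2 and borrow 1 from the next column):
borrow: 0001001111111110
        0001001111010000
-       0000100111011011
------------------------
        0000100111110101

Method 2 - Add two's complement:
Two's complement of 0000100111011011: invert → 1111011000100100, add 1 → 1111011000100101
  0001001111010000
+ 1111011000100101
------------------
 10000100111110101  (end carry out of the top bit = 1)
Discarding the end carry: 0000100111110101
Decimal check:
  0001001111010000 = 4096 + 512 + 256 + 128 + 64 + 16 = 5072
  0000100111011011 = 2048 + 256 + 128 + 64 + 16 + 8 + 2 + 1 = 2523
  5072 - 2523 = 2549, and 0000100111110101 = 2048 + 256 + 128 + 64 + 32 + 16 + 4 + 1 = 2549 ✓



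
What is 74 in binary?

Using repeated division by 2:
74 ÷ 2 = 37 remainder 0
37 ÷ 2 = 18 remainder 1
18 ÷ 2 = 9 remainder 0
9 ÷ 2 = 4 remainder 1
4 ÷ 2 = 2 remainder 0
2 ÷ 2 = 1 remainder 0
1 ÷ 2 = 0 remainder 1
Reading remainders bottom to top: 1001010



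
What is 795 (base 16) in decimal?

Expand by place value (powers of 16):
795 = 7 × 16^2 + 9 × 16^1 + 5 × 16^0
= 7 × 256 + 9 × 16 + 5 × 1
= 1792 + 144 + 5
= 1941



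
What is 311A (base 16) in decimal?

Expand by place value (powers of 16):
Digit values: A = 10
311A = 3 × 16^3 + 1 × 16^2 + 1 × 16^1 + 10 × 16^0
= 3 × 4096 + 1 × 256 + 1 × 16 + 10 × 1
= 12288 + 256 + 16 + 10
= 12570



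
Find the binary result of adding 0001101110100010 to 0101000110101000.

Add column by column from the right: bit + bit + carry-in; write the sum mod 2, carry 1 when the sum is 2 or 3.
carry:  0010011101000000
        0001101110100010
+       0101000110101000
------------------------
       00110110101001010
(the carry out of the leftmost column, 0, becomes the leading bit)
Decimal check:
  0001101110100010 = 4096 + 2048 + 512 + 256 + 128 + 32 + 2 = 7074
  0101000110101000 = 16384 + 4096 + 256 + 128 + 32 + 8 = 20904
  7074 + 20904 = 27978, and 00110110101001010 = 16384 + 8192 + 2048 + 1024 + 256 + 64 + 8 + 2 = 27978 ✓



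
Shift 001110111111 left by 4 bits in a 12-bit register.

Original: 001110111111 (decimal 959)
Shift left by 4 positions
Append 4 zeros on the right and drop the 4 high bits that overflow the 12-bit width
Result: 101111110000 (decimal 3056)
Equivalent: 959 << 4 = 959 × 2^4 = 15344, truncated to 12 bits = 3056



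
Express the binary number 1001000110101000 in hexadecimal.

Group into 4-bit nibbles from right:
  1001 = 9
  0001 = 1
  1010 = A
  1000 = 8
Result: 91A8



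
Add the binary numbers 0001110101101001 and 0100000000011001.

Add column by column from the right: bit + bit + carry-in; write the sum mod 2, carry 1 when the sum is 2 or 3.
carry:  0000000011110010
        0001110101101001
+       0100000000011001
------------------------
       00101110110000010
(the carry out of the leftmost column, 0, becomes the leading bit)
Decimal check:
  0001110101101001 = 4096 + 2048 + 1024 + 256 + 64 + 32 + 8 + 1 = 7529
  0100000000011001 = 16384 + 16 + 8 + 1 = 16409
  7529 + 16409 = 23938, and 00101110110000010 = 16384 + 4096 + 2048 + 1024 + 256 + 128 + 2 = 23938 ✓



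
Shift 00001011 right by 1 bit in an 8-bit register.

Original: 00001011 (decimal 11)
Shift right by 1 position
Drop the 1 low bit; fill with zero on the left
Result: 00000101 (decimal 5)
Equivalent: 11 >> 1 = 11 ÷ 2^1 = 5



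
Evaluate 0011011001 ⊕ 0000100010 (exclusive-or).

XOR: 1 when bits differ
  0011011001
^ 0000100010
------------
  0011111011
Decimal: 217 ^ 34 = 251



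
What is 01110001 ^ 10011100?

XOR: 1 when bits differ
  01110001
^ 10011100
----------
  11101101
Decimal: 113 ^ 156 = 237



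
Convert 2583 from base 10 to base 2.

Using repeated division by 2:
2583 ÷ 2 = 1291 remainder 1
1291 ÷ 2 = 645 remainder 1
645 ÷ 2 = 322 remainder 1
322 ÷ 2 = 161 remainder 0
161 ÷ 2 = 80 remainder 1
80 ÷ 2 = 40 remainder 0
40 ÷ 2 = 20 remainder 0
20 ÷ 2 = 10 remainder 0
10 ÷ 2 = 5 remainder 0
5 ÷ 2 = 2 remainder 1
2 ÷ 2 = 1 remainder 0
1 ÷ 2 = 0 remainder 1
Reading remainders bottom to top: 101000010111



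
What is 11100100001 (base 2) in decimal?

Sum of powers of 2 for each 1-bit:
2^0 + 2^5 + 2^8 + 2^9 + 2^10
= 1 + 32 + 256 + 512 + 1024
= 1825



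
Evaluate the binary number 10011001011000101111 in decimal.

Sum of powers of 2 for each 1-bit:
2^0 + 2^1 + 2^2 + 2^3 + 2^5 + 2^9 + 2^10 + 2^12 + 2^15 + 2^16 + 2^19
= 1 + 2 + 4 + 8 + 32 + 512 + 1024 + 4096 + 32768 + 65536 + 524288
= 628271



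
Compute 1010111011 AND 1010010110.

AND: 1 only when both bits are 1
  1010111011
& 1010010110
------------
  1010010010
Decimal: 699 & 662 = 658



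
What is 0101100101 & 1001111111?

AND: 1 only when both bits are 1
  0101100101
& 1001111111
------------
  0001100101
Decimal: 357 & 639 = 101



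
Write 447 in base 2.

Using repeated division by 2:
447 ÷ 2 = 223 remainder 1
223 ÷ 2 = 111 remainder 1
111 ÷ 2 = 55 remainder 1
55 ÷ 2 = 27 remainder 1
27 ÷ 2 = 13 remainder 1
13 ÷ 2 = 6 remainder 1
6 ÷ 2 = 3 remainder 0
3 ÷ 2 = 1 remainder 1
1 ÷ 2 = 0 remainder 1
Reading remainders bottom to top: 110111111



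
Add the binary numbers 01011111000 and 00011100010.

Add column by column from the right: bit + bit + carry-in; write the sum mod 2, carry 1 when the sum is 2 or 3.
carry:  00111000000
        01011111000
+       00011100010
-------------------
       001111011010
(the carry out of the leftmost column, 0, becomes the leading bit)
Decimal check:
  01011111000 = 512 + 128 + 64 + 32 + 16 + 8 = 760
  00011100010 = 128 + 64 + 32 + 2 = 226
  760 + 226 = 986, and 001111011010 = 512 + 256 + 128 + 64 + 16 + 8 + 2 = 986 ✓



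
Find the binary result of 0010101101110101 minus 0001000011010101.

Method 1 - Direct subtraction (column by column from the right: bit − bit − borrow-in; if negative, add 2 and borrow 1 from the next column):
borrow: 0010000100000000
        0010101101110101
-       0001000011010101
------------------------
        0001101010100000

Method 2 - Add two's complement:
Two's complement of 0001000011010101: invert → 1110111100101010, add 1 → 1110111100101011
  0010101101110101
+ 1110111100101011
------------------
 10001101010100000  (end carry out of the top bit = 1)
Discarding the end carry: 0001101010100000
Decimal check:
  0010101101110101 = 8192 + 2048 + 512 + 256 + 64 + 32 + 16 + 4 + 1 = 11125
  0001000011010101 = 4096 + 128 + 64 + 16 + 4 + 1 = 4309
  11125 - 4309 = 6816, and 0001101010100000 = 4096 + 2048 + 512 + 128 + 32 = 6816 ✓



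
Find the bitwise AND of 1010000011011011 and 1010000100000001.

AND: 1 only when both bits are 1
  1010000011011011
& 1010000100000001
------------------
  1010000000000001
Decimal: 41179 & 41217 = 40961



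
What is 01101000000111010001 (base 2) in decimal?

Sum of powers of 2 for each 1-bit:
2^0 + 2^4 + 2^6 + 2^7 + 2^8 + 2^15 + 2^17 + 2^18
= 1 + 16 + 64 + 128 + 256 + 32768 + 131072 + 262144
= 426449



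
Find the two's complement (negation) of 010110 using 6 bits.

Original: 010110
Step 1 - Invert all bits: 101001
Step 2 - Add 1: 101010
Verification: 010110 + 101010 = 1000000; discarding the end carry (carry out of the top bit) leaves the 6-bit value 000000, as required for x + (-x)



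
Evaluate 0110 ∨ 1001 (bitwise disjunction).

OR: 1 when either bit is 1
  0110
| 1001
------
  1111
Decimal: 6 | 9 = 15



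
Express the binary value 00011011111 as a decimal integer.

Sum of powers of 2 for each 1-bit:
2^0 + 2^1 + 2^2 + 2^3 + 2^4 + 2^6 + 2^7
= 1 + 2 + 4 + 8 + 16 + 64 + 128
= 223



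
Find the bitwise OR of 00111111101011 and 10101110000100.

OR: 1 when either bit is 1
  00111111101011
| 10101110000100
----------------
  10111111101111
Decimal: 4075 | 11140 = 12271



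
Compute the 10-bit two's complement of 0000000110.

Original: 0000000110
Step 1 - Invert all bits: 1111111001
Step 2 - Add 1: 1111111010
Verification: 0000000110 + 1111111010 = 10000000000; discarding the end carry (carry out of the top bit) leaves the 10-bit value 0000000000, as required for x + (-x)



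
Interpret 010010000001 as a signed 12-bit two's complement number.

Binary: 010010000001
Sign bit: 0 (non-negative)
Read directly as an unsigned value:
010010000001 = 1024 + 128 + 1 = 1153
Value: 1153



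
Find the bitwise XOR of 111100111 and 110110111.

XOR: 1 when bits differ
  111100111
^ 110110111
-----------
  001010000
Decimal: 487 ^ 439 = 80



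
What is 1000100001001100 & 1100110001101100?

AND: 1 only when both bits are 1
  1000100001001100
& 1100110001101100
------------------
  1000100001001100
Decimal: 34892 & 52332 = 34892



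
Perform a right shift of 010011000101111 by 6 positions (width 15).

Original: 010011000101111 (decimal 9775)
Shift right by 6 positions
Drop the 6 low bits; fill with zeros on the left
Result: 000000010011000 (decimal 152)
Equivalent: 9775 >> 6 = 9775 ÷ 2^6 = 152



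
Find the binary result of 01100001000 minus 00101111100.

Method 1 - Direct subtraction (column by column from the right: bit − bit − borrow-in; if negative, add 2 and borrow 1 from the next column):
borrow: 01111111000
        01100001000
-       00101111100
-------------------
        00110001100

Method 2 - Add two's complement:
Two's complement of 00101111100: invert → 11010000011, add 1 → 11010000100
  01100001000
+ 11010000100
-------------
 100110001100  (end carry out of the top bit = 1)
Discarding the end carry: 00110001100
Decimal check:
  01100001000 = 512 + 256 + 8 = 776
  00101111100 = 256 + 64 + 32 + 16 + 8 + 4 = 380
  776 - 380 = 396, and 00110001100 = 256 + 128 + 8 + 4 = 396 ✓



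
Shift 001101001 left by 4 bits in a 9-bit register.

Original: 001101001 (decimal 105)
Shift left by 4 positions
Append 4 zeros on the right and drop the 4 high bits that overflow the 9-bit width
Result: 010010000 (decimal 144)
Equivalent: 105 << 4 = 105 × 2^4 = 1680, truncated to 9 bits = 144



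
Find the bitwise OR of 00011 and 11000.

OR: 1 when either bit is 1
  00011
| 11000
-------
  11011
Decimal: 3 | 24 = 27



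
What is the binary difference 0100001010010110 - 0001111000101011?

Method 1 - Direct subtraction (column by column from the right: bit − bit − borrow-in; if negative, add 2 and borrow 1 from the next column):
borrow: 0111100011010110
        0100001010010110
-       0001111000101011
------------------------
        0010010001101011

Method 2 - Add two's complement:
Two's complement of 0001111000101011: invert → 1110000111010100, add 1 → 1110000111010101
  0100001010010110
+ 1110000111010101
------------------
 10010010001101011  (end carry out of the top bit = 1)
Discarding the end carry: 0010010001101011
Decimal check:
  0100001010010110 = 16384 + 512 + 128 + 16 + 4 + 2 = 17046
  0001111000101011 = 4096 + 2048 + 1024 + 512 + 32 + 8 + 2 + 1 = 7723
  17046 - 7723 = 9323, and 0010010001101011 = 8192 + 1024 + 64 + 32 + 8 + 2 + 1 = 9323 ✓



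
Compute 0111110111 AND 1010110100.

AND: 1 only when both bits are 1
  0111110111
& 1010110100
------------
  0010110100
Decimal: 503 & 692 = 180



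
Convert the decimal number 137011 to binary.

Using repeated division by 2:
137011 ÷ 2 = 68505 remainder 1
68505 ÷ 2 = 34252 remainder 1
34252 ÷ 2 = 17126 remainder 0
17126 ÷ 2 = 8563 remainder 0
8563 ÷ 2 = 4281 remainder 1
4281 ÷ 2 = 2140 remainder 1
2140 ÷ 2 = 1070 remainder 0
1070 ÷ 2 = 535 remainder 0
535 ÷ 2 = 267 remainder 1
267 ÷ 2 = 133 remainder 1
133 ÷ 2 = 66 remainder 1
66 ÷ 2 = 33 remainder 0
33 ÷ 2 = 16 remainder 1
16 ÷ 2 = 8 remainder 0
8 ÷ 2 = 4 remainder 0
4 ÷ 2 = 2 remainder 0
2 ÷ 2 = 1 remainder 0
1 ÷ 2 = 0 remainder 1
Reading remainders bottom to top: 100001011100110011



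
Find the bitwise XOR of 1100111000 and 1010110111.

XOR: 1 when bits differ
  1100111000
^ 1010110111
------------
  0110001111
Decimal: 824 ^ 695 = 399



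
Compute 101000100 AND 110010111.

AND: 1 only when both bits are 1
  101000100
& 110010111
-----------
  100000100
Decimal: 324 & 407 = 260



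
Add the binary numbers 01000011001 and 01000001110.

Add column by column from the right: bit + bit + carry-in; write the sum mod 2, carry 1 when the sum is 2 or 3.
carry:  10000110000
        01000011001
+       01000001110
-------------------
       010000100111
(the carry out of the leftmost column, 0, becomes the leading bit)
Decimal check:
  01000011001 = 512 + 16 + 8 + 1 = 537
  01000001110 = 512 + 8 + 4 + 2 = 526
  537 + 526 = 1063, and 010000100111 = 1024 + 32 + 4 + 2 + 1 = 1063 ✓



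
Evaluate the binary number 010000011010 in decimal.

Sum of powers of 2 for each 1-bit:
2^1 + 2^3 + 2^4 + 2^10
= 2 + 8 + 16 + 1024
= 1050



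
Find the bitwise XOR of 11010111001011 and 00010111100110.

XOR: 1 when bits differ
  11010111001011
^ 00010111100110
----------------
  11000000101101
Decimal: 13771 ^ 1510 = 12333



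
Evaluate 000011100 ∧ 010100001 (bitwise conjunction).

AND: 1 only when both bits are 1
  000011100
& 010100001
-----------
  000000000
Decimal: 28 & 161 = 0



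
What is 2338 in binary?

Using repeated division by 2:
2338 ÷ 2 = 1169 remainder 0
1169 ÷ 2 = 584 remainder 1
584 ÷ 2 = 292 remainder 0
292 ÷ 2 = 146 remainder 0
146 ÷ 2 = 73 remainder 0
73 ÷ 2 = 36 remainder 1
36 ÷ 2 = 18 remainder 0
18 ÷ 2 = 9 remainder 0
9 ÷ 2 = 4 remainder 1
4 ÷ 2 = 2 remainder 0
2 ÷ 2 = 1 remainder 0
1 ÷ 2 = 0 remainder 1
Reading remainders bottom to top: 100100100010



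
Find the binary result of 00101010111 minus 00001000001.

Method 1 - Direct subtraction (column by column from the right: bit − bit − borrow-in; if negative, add 2 and borrow 1 from the next column):
borrow: 00000000000
        00101010111
-       00001000001
-------------------
        00100010110

Method 2 - Add two's complement:
Two's complement of 00001000001: invert → 11110111110, add 1 → 11110111111
  00101010111
+ 11110111111
-------------
 100100010110  (end carry out of the top bit = 1)
Discarding the end carry: 00100010110
Decimal check:
  00101010111 = 256 + 64 + 16 + 4 + 2 + 1 = 343
  00001000001 = 64 + 1 = 65
  343 - 65 = 278, and 00100010110 = 256 + 16 + 4 + 2 = 278 ✓



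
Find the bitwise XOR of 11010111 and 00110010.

XOR: 1 when bits differ
  11010111
^ 00110010
----------
  11100101
Decimal: 215 ^ 50 = 229



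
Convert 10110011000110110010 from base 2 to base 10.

Sum of powers of 2 for each 1-bit:
2^1 + 2^4 + 2^5 + 2^7 + 2^8 + 2^12 + 2^13 + 2^16 + 2^17 + 2^19
= 2 + 16 + 32 + 128 + 256 + 4096 + 8192 + 65536 + 131072 + 524288
= 733618



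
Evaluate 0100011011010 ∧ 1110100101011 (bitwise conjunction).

AND: 1 only when both bits are 1
  0100011011010
& 1110100101011
---------------
  0100000001010
Decimal: 2266 & 7467 = 2058



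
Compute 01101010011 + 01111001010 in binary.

Add column by column from the right: bit + bit + carry-in; write the sum mod 2, carry 1 when the sum is 2 or 3.
carry:  11110000100
        01101010011
+       01111001010
-------------------
       011100011101
(the carry out of the leftmost column, 0, becomes the leading bit)
Decimal check:
  01101010011 = 512 + 256 + 64 + 16 + 2 + 1 = 851
  01111001010 = 512 + 256 + 128 + 64 + 8 + 2 = 970
  851 + 970 = 1821, and 011100011101 = 1024 + 512 + 256 + 16 + 8 + 4 + 1 = 1821 ✓



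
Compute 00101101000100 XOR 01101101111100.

XOR: 1 when bits differ
  00101101000100
^ 01101101111100
----------------
  01000000111000
Decimal: 2884 ^ 7036 = 4152



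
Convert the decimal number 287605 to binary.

Using repeated division by 2:
287605 ÷ 2 = 143802 remainder 1
143802 ÷ 2 = 71901 remainder 0
71901 ÷ 2 = 35950 remainder 1
35950 ÷ 2 = 17975 remainder 0
17975 ÷ 2 = 8987 remainder 1
8987 ÷ 2 = 4493 remainder 1
4493 ÷ 2 = 2246 remainder 1
2246 ÷ 2 = 1123 remainder 0
1123 ÷ 2 = 561 remainder 1
561 ÷ 2 = 280 remainder 1
280 ÷ 2 = 140 remainder 0
140 ÷ 2 = 70 remainder 0
70 ÷ 2 = 35 remainder 0
35 ÷ 2 = 17 remainder 1
17 ÷ 2 = 8 remainder 1
8 ÷ 2 = 4 remainder 0
4 ÷ 2 = 2 remainder 0
2 ÷ 2 = 1 remainder 0
1 ÷ 2 = 0 remainder 1
Reading remainders bottom to top: 1000110001101110101



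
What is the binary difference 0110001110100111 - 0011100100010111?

Method 1 - Direct subtraction (column by column from the right: bit − bit − borrow-in; if negative, add 2 and borrow 1 from the next column):
borrow: 0111000000100000
        0110001110100111
-       0011100100010111
------------------------
        0010101010010000

Method 2 - Add two's complement:
Two's complement of 0011100100010111: invert → 1100011011101000, add 1 → 1100011011101001
  0110001110100111
+ 1100011011101001
------------------
 10010101010010000  (end carry out of the top bit = 1)
Discarding the end carry: 0010101010010000
Decimal check:
  0110001110100111 = 16384 + 8192 + 512 + 256 + 128 + 32 + 4 + 2 + 1 = 25511
  0011100100010111 = 8192 + 4096 + 2048 + 256 + 16 + 4 + 2 + 1 = 14615
  25511 - 14615 = 10896, and 0010101010010000 = 8192 + 2048 + 512 + 128 + 16 = 10896 ✓



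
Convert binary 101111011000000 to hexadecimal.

Group into 4-bit nibbles from right:
  0101 = 5
  1110 = E
  1100 = C
  0000 = 0
Result: 5EC0



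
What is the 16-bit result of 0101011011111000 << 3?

Original: 0101011011111000 (decimal 22264)
Shift left by 3 positions
Append 3 zeros on the right and drop the 3 high bits that overflow the 16-bit width
Result: 1011011111000000 (decimal 47040)
Equivalent: 22264 << 3 = 22264 × 2^3 = 178112, truncated to 16 bits = 47040



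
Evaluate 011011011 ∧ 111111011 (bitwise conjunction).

AND: 1 only when both bits are 1
  011011011
& 111111011
-----------
  011011011
Decimal: 219 & 507 = 219



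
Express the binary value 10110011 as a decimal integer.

Sum of powers of 2 for each 1-bit:
2^0 + 2^1 + 2^4 + 2^5 + 2^7
= 1 + 2 + 16 + 32 + 128
= 179



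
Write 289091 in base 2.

Using repeated division by 2:
289091 ÷ 2 = 144545 remainder 1
144545 ÷ 2 = 72272 remainder 1
72272 ÷ 2 = 36136 remainder 0
36136 ÷ 2 = 18068 remainder 0
18068 ÷ 2 = 9034 remainder 0
9034 ÷ 2 = 4517 remainder 0
4517 ÷ 2 = 2258 remainder 1
2258 ÷ 2 = 1129 remainder 0
1129 ÷ 2 = 564 remainder 1
564 ÷ 2 = 282 remainder 0
282 ÷ 2 = 141 remainder 0
141 ÷ 2 = 70 remainder 1
70 ÷ 2 = 35 remainder 0
35 ÷ 2 = 17 remainder 1
17 ÷ 2 = 8 remainder 1
8 ÷ 2 = 4 remainder 0
4 ÷ 2 = 2 remainder 0
2 ÷ 2 = 1 remainder 0
1 ÷ 2 = 0 remainder 1
Reading remainders bottom to top: 1000110100101000011



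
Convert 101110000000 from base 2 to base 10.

Sum of powers of 2 for each 1-bit:
2^7 + 2^8 + 2^9 + 2^11
= 128 + 256 + 512 + 2048
= 2944



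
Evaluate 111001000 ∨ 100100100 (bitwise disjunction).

OR: 1 when either bit is 1
  111001000
| 100100100
-----------
  111101100
Decimal: 456 | 292 = 492



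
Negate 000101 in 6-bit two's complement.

Original: 000101
Step 1 - Invert all bits: 111010
Step 2 - Add 1: 111011
Verification: 000101 + 111011 = 1000000; discarding the end carry (carry out of the top bit) leaves the 6-bit value 000000, as required for x + (-x)



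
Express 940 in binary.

Using repeated division by 2:
940 ÷ 2 = 470 remainder 0
470 ÷ 2 = 235 remainder 0
235 ÷ 2 = 117 remainder 1
117 ÷ 2 = 58 remainder 1
58 ÷ 2 = 29 remainder 0
29 ÷ 2 = 14 remainder 1
14 ÷ 2 = 7 remainder 0
7 ÷ 2 = 3 remainder 1
3 ÷ 2 = 1 remainder 1
1 ÷ 2 = 0 remainder 1
Reading remainders bottom to top: 1110101100



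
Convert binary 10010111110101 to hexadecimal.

Group into 4-bit nibbles from right:
  0010 = 2
  0101 = 5
  1111 = F
  0101 = 5
Result: 25F5



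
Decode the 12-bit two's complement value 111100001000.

Binary: 111100001000
Sign bit: 1 (negative)
Invert: 000011110111
Add 1:  000011111000
Magnitude: 000011111000 = 128 + 64 + 32 + 16 + 8 = 248
Value: -248



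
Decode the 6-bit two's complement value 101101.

Binary: 101101
Sign bit: 1 (negative)
Invert: 010010
Add 1:  010011
Magnitude: 010011 = 16 + 2 + 1 = 19
Value: -19



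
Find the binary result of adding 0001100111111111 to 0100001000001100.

Add column by column from the right: bit + bit + carry-in; write the sum mod 2, carry 1 when the sum is 2 or 3.
carry:  0000011111111000
        0001100111111111
+       0100001000001100
------------------------
       00101110000001011
(the carry out of the leftmost column, 0, becomes the leading bit)
Decimal check:
  0001100111111111 = 4096 + 2048 + 256 + 128 + 64 + 32 + 16 + 8 + 4 + 2 + 1 = 6655
  0100001000001100 = 16384 + 512 + 8 + 4 = 16908
  6655 + 16908 = 23563, and 00101110000001011 = 16384 + 4096 + 2048 + 1024 + 8 + 2 + 1 = 23563 ✓



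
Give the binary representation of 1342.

Using repeated division by 2:
1342 ÷ 2 = 671 remainder 0
671 ÷ 2 = 335 remainder 1
335 ÷ 2 = 167 remainder 1
167 ÷ 2 = 83 remainder 1
83 ÷ 2 = 41 remainder 1
41 ÷ 2 = 20 remainder 1
20 ÷ 2 = 10 remainder 0
10 ÷ 2 = 5 remainder 0
5 ÷ 2 = 2 remainder 1
2 ÷ 2 = 1 remainder 0
1 ÷ 2 = 0 remainder 1
Reading remainders bottom to top: 10100111110



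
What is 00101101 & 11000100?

AND: 1 only when both bits are 1
  00101101
& 11000100
----------
  00000100
Decimal: 45 & 196 = 4



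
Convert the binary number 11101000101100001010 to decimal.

Sum of powers of 2 for each 1-bit:
2^1 + 2^3 + 2^8 + 2^9 + 2^11 + 2^15 + 2^17 + 2^18 + 2^19
= 2 + 8 + 256 + 512 + 2048 + 32768 + 131072 + 262144 + 524288
= 953098



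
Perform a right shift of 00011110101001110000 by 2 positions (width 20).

Original: 00011110101001110000 (decimal 125552)
Shift right by 2 positions
Drop the 2 low bits; fill with zeros on the left
Result: 00000111101010011100 (decimal 31388)
Equivalent: 125552 >> 2 = 125552 ÷ 2^2 = 31388



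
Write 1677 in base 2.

Using repeated division by 2:
1677 ÷ 2 = 838 remainder 1
838 ÷ 2 = 419 remainder 0
419 ÷ 2 = 209 remainder 1
209 ÷ 2 = 104 remainder 1
104 ÷ 2 = 52 remainder 0
52 ÷ 2 = 26 remainder 0
26 ÷ 2 = 13 remainder 0
13 ÷ 2 = 6 remainder 1
6 ÷ 2 = 3 remainder 0
3 ÷ 2 = 1 remainder 1
1 ÷ 2 = 0 remainder 1
Reading remainders bottom to top: 11010001101



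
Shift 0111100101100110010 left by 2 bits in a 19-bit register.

Original: 0111100101100110010 (decimal 248626)
Shift left by 2 positions
Append 2 zeros on the right and drop the 2 high bits that overflow the 19-bit width
Result: 1110010110011001000 (decimal 470216)
Equivalent: 248626 << 2 = 248626 × 2^2 = 994504, truncated to 19 bits = 470216



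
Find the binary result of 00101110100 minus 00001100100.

Method 1 - Direct subtraction (column by column from the right: bit − bit − borrow-in; if negative, add 2 and borrow 1 from the next column):
borrow: 00000000000
        00101110100
-       00001100100
-------------------
        00100010000

Method 2 - Add two's complement:
Two's complement of 00001100100: invert → 11110011011, add 1 → 11110011100
  00101110100
+ 11110011100
-------------
 100100010000  (end carry out of the top bit = 1)
Discarding the end carry: 00100010000
Decimal check:
  00101110100 = 256 + 64 + 32 + 16 + 4 = 372
  00001100100 = 64 + 32 + 4 = 100
  372 - 100 = 272, and 00100010000 = 256 + 16 = 272 ✓



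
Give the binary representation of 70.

Using repeated division by 2:
70 ÷ 2 = 35 remainder 0
35 ÷ 2 = 17 remainder 1
17 ÷ 2 = 8 remainder 1
8 ÷ 2 = 4 remainder 0
4 ÷ 2 = 2 remainder 0
2 ÷ 2 = 1 remainder 0
1 ÷ 2 = 0 remainder 1
Reading remainders bottom to top: 1000110



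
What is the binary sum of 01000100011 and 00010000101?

Add column by column from the right: bit + bit + carry-in; write the sum mod 2, carry 1 when the sum is 2 or 3.
carry:  00000001110
        01000100011
+       00010000101
-------------------
       001010101000
(the carry out of the leftmost column, 0, becomes the leading bit)
Decimal check:
  01000100011 = 512 + 32 + 2 + 1 = 547
  00010000101 = 128 + 4 + 1 = 133
  547 + 133 = 680, and 001010101000 = 512 + 128 + 32 + 8 = 680 ✓



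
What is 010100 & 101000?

AND: 1 only when both bits are 1
  010100
& 101000
--------
  000000
Decimal: 20 & 40 = 0



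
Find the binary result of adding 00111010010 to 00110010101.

Add column by column from the right: bit + bit + carry-in; write the sum mod 2, carry 1 when the sum is 2 or 3.
carry:  01100100000
        00111010010
+       00110010101
-------------------
       001101100111
(the carry out of the leftmost column, 0, becomes the leading bit)
Decimal check:
  00111010010 = 256 + 128 + 64 + 16 + 2 = 466
  00110010101 = 256 + 128 + 16 + 4 + 1 = 405
  466 + 405 = 871, and 001101100111 = 512 + 256 + 64 + 32 + 4 + 2 + 1 = 871 ✓



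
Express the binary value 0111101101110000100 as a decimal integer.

Sum of powers of 2 for each 1-bit:
2^2 + 2^7 + 2^8 + 2^9 + 2^11 + 2^12 + 2^14 + 2^15 + 2^16 + 2^17
= 4 + 128 + 256 + 512 + 2048 + 4096 + 16384 + 32768 + 65536 + 131072
= 252804



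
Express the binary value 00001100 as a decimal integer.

Sum of powers of 2 for each 1-bit:
2^2 + 2^3
= 4 + 8
= 12



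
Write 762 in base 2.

Using repeated division by 2:
762 ÷ 2 = 381 remainder 0
381 ÷ 2 = 190 remainder 1
190 ÷ 2 = 95 remainder 0
95 ÷ 2 = 47 remainder 1
47 ÷ 2 = 23 remainder 1
23 ÷ 2 = 11 remainder 1
11 ÷ 2 = 5 remainder 1
5 ÷ 2 = 2 remainder 1
2 ÷ 2 = 1 remainder 0
1 ÷ 2 = 0 remainder 1
Reading remainders bottom to top: 1011111010



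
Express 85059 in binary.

Using repeated division by 2:
85059 ÷ 2 = 42529 remainder 1
42529 ÷ 2 = 21264 remainder 1
21264 ÷ 2 = 10632 remainder 0
10632 ÷ 2 = 5316 remainder 0
5316 ÷ 2 = 2658 remainder 0
2658 ÷ 2 = 1329 remainder 0
1329 ÷ 2 = 664 remainder 1
664 ÷ 2 = 332 remainder 0
332 ÷ 2 = 166 remainder 0
166 ÷ 2 = 83 remainder 0
83 ÷ 2 = 41 remainder 1
41 ÷ 2 = 20 remainder 1
20 ÷ 2 = 10 remainder 0
10 ÷ 2 = 5 remainder 0
5 ÷ 2 = 2 remainder 1
2 ÷ 2 = 1 remainder 0
1 ÷ 2 = 0 remainder 1
Reading remainders bottom to top: 10100110001000011



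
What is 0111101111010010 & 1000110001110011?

AND: 1 only when both bits are 1
  0111101111010010
& 1000110001110011
------------------
  0000100001010010
Decimal: 31698 & 35955 = 2130



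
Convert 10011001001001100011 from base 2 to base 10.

Sum of powers of 2 for each 1-bit:
2^0 + 2^1 + 2^5 + 2^6 + 2^9 + 2^12 + 2^15 + 2^16 + 2^19
= 1 + 2 + 32 + 64 + 512 + 4096 + 32768 + 65536 + 524288
= 627299



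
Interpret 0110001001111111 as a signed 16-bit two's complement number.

Binary: 0110001001111111
Sign bit: 0 (non-negative)
Read directly as an unsigned value:
0110001001111111 = 16384 + 8192 + 512 + 64 + 32 + 16 + 8 + 4 + 2 + 1 = 25215
Value: 25215



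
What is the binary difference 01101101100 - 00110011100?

Method 1 - Direct subtraction (column by column from the right: bit − bit − borrow-in; if negative, add 2 and borrow 1 from the next column):
borrow: 01100100000
        01101101100
-       00110011100
-------------------
        00111010000

Method 2 - Add two's complement:
Two's complement of 00110011100: invert → 11001100011, add 1 → 11001100100
  01101101100
+ 11001100100
-------------
 100111010000  (end carry out of the top bit = 1)
Discarding the end carry: 00111010000
Decimal check:
  01101101100 = 512 + 256 + 64 + 32 + 8 + 4 = 876
  00110011100 = 256 + 128 + 16 + 8 + 4 = 412
  876 - 412 = 464, and 00111010000 = 256 + 128 + 64 + 16 = 464 ✓



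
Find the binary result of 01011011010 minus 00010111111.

Method 1 - Direct subtraction (column by column from the right: bit − bit − borrow-in; if negative, add 2 and borrow 1 from the next column):
borrow: 00001111110
        01011011010
-       00010111111
-------------------
        01000011011

Method 2 - Add two's complement:
Two's complement of 00010111111: invert → 11101000000, add 1 → 11101000001
  01011011010
+ 11101000001
-------------
 101000011011  (end carry out of the top bit = 1)
Discarding the end carry: 01000011011
Decimal check:
  01011011010 = 512 + 128 + 64 + 16 + 8 + 2 = 730
  00010111111 = 128 + 32 + 16 + 8 + 4 + 2 + 1 = 191
  730 - 191 = 539, and 01000011011 = 512 + 16 + 8 + 2 + 1 = 539 ✓



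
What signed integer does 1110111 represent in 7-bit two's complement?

Binary: 1110111
Sign bit: 1 (negative)
Invert: 0001000
Add 1:  0001001
Magnitude: 0001001 = 8 + 1 = 9
Value: -9



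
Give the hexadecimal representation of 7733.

Using repeated division by 16 (digits 10–15 are A–F):
7733 ÷ 16 = 483 remainder 5
483 ÷ 16 = 30 remainder 3
30 ÷ 16 = 1 remainder 14 (E)
1 ÷ 16 = 0 remainder 1
Reading remainders bottom to top: 1E35



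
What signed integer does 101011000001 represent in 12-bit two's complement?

Binary: 101011000001
Sign bit: 1 (negative)
Invert: 010100111110
Add 1:  010100111111
Magnitude: 010100111111 = 1024 + 256 + 32 + 16 + 8 + 4 + 2 + 1 = 1343
Value: -1343



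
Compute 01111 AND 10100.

AND: 1 only when both bits are 1
  01111
& 10100
-------
  00100
Decimal: 15 & 20 = 4



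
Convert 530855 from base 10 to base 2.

Using repeated division by 2:
530855 ÷ 2 = 265427 remainder 1
265427 ÷ 2 = 132713 remainder 1
132713 ÷ 2 = 66356 remainder 1
66356 ÷ 2 = 33178 remainder 0
33178 ÷ 2 = 16589 remainder 0
16589 ÷ 2 = 8294 remainder 1
8294 ÷ 2 = 4147 remainder 0
4147 ÷ 2 = 2073 remainder 1
2073 ÷ 2 = 1036 remainder 1
1036 ÷ 2 = 518 remainder 0
518 ÷ 2 = 259 remainder 0
259 ÷ 2 = 129 remainder 1
129 ÷ 2 = 64 remainder 1
64 ÷ 2 = 32 remainder 0
32 ÷ 2 = 16 remainder 0
16 ÷ 2 = 8 remainder 0
8 ÷ 2 = 4 remainder 0
4 ÷ 2 = 2 remainder 0
2 ÷ 2 = 1 remainder 0
1 ÷ 2 = 0 remainder 1
Reading remainders bottom to top: 10000001100110100111



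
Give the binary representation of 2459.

Using repeated division by 2:
2459 ÷ 2 = 1229 remainder 1
1229 ÷ 2 = 614 remainder 1
614 ÷ 2 = 307 remainder 0
307 ÷ 2 = 153 remainder 1
153 ÷ 2 = 76 remainder 1
76 ÷ 2 = 38 remainder 0
38 ÷ 2 = 19 remainder 0
19 ÷ 2 = 9 remainder 1
9 ÷ 2 = 4 remainder 1
4 ÷ 2 = 2 remainder 0
2 ÷ 2 = 1 remainder 0
1 ÷ 2 = 0 remainder 1
Reading remainders bottom to top: 100110011011



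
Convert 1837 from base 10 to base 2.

Using repeated division by 2:
1837 ÷ 2 = 918 remainder 1
918 ÷ 2 = 459 remainder 0
459 ÷ 2 = 229 remainder 1
229 ÷ 2 = 114 remainder 1
114 ÷ 2 = 57 remainder 0
57 ÷ 2 = 28 remainder 1
28 ÷ 2 = 14 remainder 0
14 ÷ 2 = 7 remainder 0
7 ÷ 2 = 3 remainder 1
3 ÷ 2 = 1 remainder 1
1 ÷ 2 = 0 remainder 1
Reading remainders bottom to top: 11100101101



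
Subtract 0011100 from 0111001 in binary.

Method 1 - Direct subtraction (column by column from the right: bit − bit − borrow-in; if negative, add 2 and borrow 1 from the next column):
borrow: 0111000
        0111001
-       0011100
---------------
        0011101

Method 2 - Add two's complement:
Two's complement of 0011100: invert → 1100011, add 1 → 1100100
  0111001
+ 1100100
---------
 10011101  (end carry out of the top bit = 1)
Discarding the end carry: 0011101
Decimal check:
  0111001 = 32 + 16 + 8 + 1 = 57
  0011100 = 16 + 8 + 4 = 28
  57 - 28 = 29, and 0011101 = 16 + 8 + 4 + 1 = 29 ✓



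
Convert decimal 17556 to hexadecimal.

Using repeated division by 16 (digits 10–15 are A–F):
17556 ÷ 16 = 1097 remainder 4
1097 ÷ 16 = 68 remainder 9
68 ÷ 16 = 4 remainder 4
4 ÷ 16 = 0 remainder 4
Reading remainders bottom to top: 4494



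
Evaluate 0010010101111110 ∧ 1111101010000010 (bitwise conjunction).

AND: 1 only when both bits are 1
  0010010101111110
& 1111101010000010
------------------
  0010000000000010
Decimal: 9598 & 64130 = 8194



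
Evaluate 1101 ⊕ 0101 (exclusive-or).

XOR: 1 when bits differ
  1101
^ 0101
------
  1000
Decimal: 13 ^ 5 = 8



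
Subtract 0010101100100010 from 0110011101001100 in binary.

Method 1 - Direct subtraction (column by column from the right: bit − bit − borrow-in; if negative, add 2 and borrow 1 from the next column):
borrow: 0111000001000100
        0110011101001100
-       0010101100100010
------------------------
        0011110000101010

Method 2 - Add two's complement:
Two's complement of 0010101100100010: invert → 1101010011011101, add 1 → 1101010011011110
  0110011101001100
+ 1101010011011110
------------------
 10011110000101010  (end carry out of the top bit = 1)
Discarding the end carry: 0011110000101010
Decimal check:
  0110011101001100 = 16384 + 8192 + 1024 + 512 + 256 + 64 + 8 + 4 = 26444
  0010101100100010 = 8192 + 2048 + 512 + 256 + 32 + 2 = 11042
  26444 - 11042 = 15402, and 0011110000101010 = 8192 + 4096 + 2048 + 1024 + 32 + 8 + 2 = 15402 ✓



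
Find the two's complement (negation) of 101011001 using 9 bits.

Original (sign bit 1, negative): 101011001
Step 1 - Invert all bits: 010100110
Step 2 - Add 1: 010100111
Verification: 101011001 + 010100111 = 1000000000; discarding the end carry (carry out of the top bit) leaves the 9-bit value 000000000, as required for x + (-x)



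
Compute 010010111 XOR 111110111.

XOR: 1 when bits differ
  010010111
^ 111110111
-----------
  101100000
Decimal: 151 ^ 503 = 352



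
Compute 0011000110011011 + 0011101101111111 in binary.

Add column by column from the right: bit + bit + carry-in; write the sum mod 2, carry 1 when the sum is 2 or 3.
carry:  0110011111111110
        0011000110011011
+       0011101101111111
------------------------
       00110110100011010
(the carry out of the leftmost column, 0, becomes the leading bit)
Decimal check:
  0011000110011011 = 8192 + 4096 + 256 + 128 + 16 + 8 + 2 + 1 = 12699
  0011101101111111 = 8192 + 4096 + 2048 + 512 + 256 + 64 + 32 + 16 + 8 + 4 + 2 + 1 = 15231
  12699 + 15231 = 27930, and 00110110100011010 = 16384 + 8192 + 2048 + 1024 + 256 + 16 + 8 + 2 = 27930 ✓



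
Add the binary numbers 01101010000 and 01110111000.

Add column by column from the right: bit + bit + carry-in; write the sum mod 2, carry 1 when the sum is 2 or 3.
carry:  11111100000
        01101010000
+       01110111000
-------------------
       011100001000
(the carry out of the leftmost column, 0, becomes the leading bit)
Decimal check:
  01101010000 = 512 + 256 + 64 + 16 = 848
  01110111000 = 512 + 256 + 128 + 32 + 16 + 8 = 952
  848 + 952 = 1800, and 011100001000 = 1024 + 512 + 256 + 8 = 1800 ✓



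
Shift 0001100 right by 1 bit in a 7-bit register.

Original: 0001100 (decimal 12)
Shift right by 1 position
Drop the 1 low bit; fill with zero on the left
Result: 0000110 (decimal 6)
Equivalent: 12 >> 1 = 12 ÷ 2^1 = 6



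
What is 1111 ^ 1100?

XOR: 1 when bits differ
  1111
^ 1100
------
  0011
Decimal: 15 ^ 12 = 3



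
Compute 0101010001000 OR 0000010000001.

OR: 1 when either bit is 1
  0101010001000
| 0000010000001
---------------
  0101010001001
Decimal: 2696 | 129 = 2697



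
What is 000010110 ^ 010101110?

XOR: 1 when bits differ
  000010110
^ 010101110
-----------
  010111000
Decimal: 22 ^ 174 = 184



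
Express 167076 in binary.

Using repeated division by 2:
167076 ÷ 2 = 83538 remainder 0
83538 ÷ 2 = 41769 remainder 0
41769 ÷ 2 = 20884 remainder 1
20884 ÷ 2 = 10442 remainder 0
10442 ÷ 2 = 5221 remainder 0
5221 ÷ 2 = 2610 remainder 1
2610 ÷ 2 = 1305 remainder 0
1305 ÷ 2 = 652 remainder 1
652 ÷ 2 = 326 remainder 0
326 ÷ 2 = 163 remainder 0
163 ÷ 2 = 81 remainder 1
81 ÷ 2 = 40 remainder 1
40 ÷ 2 = 20 remainder 0
20 ÷ 2 = 10 remainder 0
10 ÷ 2 = 5 remainder 0
5 ÷ 2 = 2 remainder 1
2 ÷ 2 = 1 remainder 0
1 ÷ 2 = 0 remainder 1
Reading remainders bottom to top: 101000110010100100



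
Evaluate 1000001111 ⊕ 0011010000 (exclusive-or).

XOR: 1 when bits differ
  1000001111
^ 0011010000
------------
  1011011111
Decimal: 527 ^ 208 = 735



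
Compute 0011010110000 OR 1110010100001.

OR: 1 when either bit is 1
  0011010110000
| 1110010100001
---------------
  1111010110001
Decimal: 1712 | 7329 = 7857



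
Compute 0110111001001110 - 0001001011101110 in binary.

Method 1 - Direct subtraction (column by column from the right: bit − bit − borrow-in; if negative, add 2 and borrow 1 from the next column):
borrow: 0010011111000000
        0110111001001110
-       0001001011101110
------------------------
        0101101101100000

Method 2 - Add two's complement:
Two's complement of 0001001011101110: invert → 1110110100010001, add 1 → 1110110100010010
  0110111001001110
+ 1110110100010010
------------------
 10101101101100000  (end carry out of the top bit = 1)
Discarding the end carry: 0101101101100000
Decimal check:
  0110111001001110 = 16384 + 8192 + 2048 + 1024 + 512 + 64 + 8 + 4 + 2 = 28238
  0001001011101110 = 4096 + 512 + 128 + 64 + 32 + 8 + 4 + 2 = 4846
  28238 - 4846 = 23392, and 0101101101100000 = 16384 + 4096 + 2048 + 512 + 256 + 64 + 32 = 23392 ✓



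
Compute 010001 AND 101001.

AND: 1 only when both bits are 1
  010001
& 101001
--------
  000001
Decimal: 17 & 41 = 1



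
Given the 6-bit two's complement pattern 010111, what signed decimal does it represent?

Binary: 010111
Sign bit: 0 (non-negative)
Read directly as an unsigned value:
010111 = 16 + 4 + 2 + 1 = 23
Value: 23



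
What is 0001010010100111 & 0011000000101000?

AND: 1 only when both bits are 1
  0001010010100111
& 0011000000101000
------------------
  0001000000100000
Decimal: 5287 & 12328 = 4128



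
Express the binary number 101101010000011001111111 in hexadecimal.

Group into 4-bit nibbles from right:
  1011 = B
  0101 = 5
  0000 = 0
  0110 = 6
  0111 = 7
  1111 = F
Result: B5067F



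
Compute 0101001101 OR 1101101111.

OR: 1 when either bit is 1
  0101001101
| 1101101111
------------
  1101101111
Decimal: 333 | 879 = 879



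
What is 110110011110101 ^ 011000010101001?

XOR: 1 when bits differ
  110110011110101
^ 011000010101001
-----------------
  101110001011100
Decimal: 27893 ^ 12457 = 23644



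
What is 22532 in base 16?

Using repeated division by 16 (digits 10–15 are A–F):
22532 ÷ 16 = 1408 remainder 4
1408 ÷ 16 = 88 remainder 0
88 ÷ 16 = 5 remainder 8
5 ÷ 16 = 0 remainder 5
Reading remainders bottom to top: 5804



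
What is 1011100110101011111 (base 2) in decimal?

Sum of powers of 2 for each 1-bit:
2^0 + 2^1 + 2^2 + 2^3 + 2^4 + 2^6 + 2^8 + 2^10 + 2^11 + 2^14 + 2^15 + 2^16 + 2^18
= 1 + 2 + 4 + 8 + 16 + 64 + 256 + 1024 + 2048 + 16384 + 32768 + 65536 + 262144
= 380255



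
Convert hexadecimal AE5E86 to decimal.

Expand by place value (powers of 16):
Digit values: A = 10, E = 14
AE5E86 = 10 × 16^5 + 14 × 16^4 + 5 × 16^3 + 14 × 16^2 + 8 × 16^1 + 6 × 16^0
= 10 × 1048576 + 14 × 65536 + 5 × 4096 + 14 × 256 + 8 × 16 + 6 × 1
= 10485760 + 917504 + 20480 + 3584 + 128 + 6
= 11427462



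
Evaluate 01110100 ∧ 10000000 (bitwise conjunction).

AND: 1 only when both bits are 1
  01110100
& 10000000
----------
  00000000
Decimal: 116 & 128 = 0



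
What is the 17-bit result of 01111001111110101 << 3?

Original: 01111001111110101 (decimal 62453)
Shift left by 3 positions
Append 3 zeros on the right and drop the 3 high bits that overflow the 17-bit width
Result: 11001111110101000 (decimal 106408)
Equivalent: 62453 << 3 = 62453 × 2^3 = 499624, truncated to 17 bits = 106408



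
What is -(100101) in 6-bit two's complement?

Original (sign bit 1, negative): 100101
Step 1 - Invert all bits: 011010
Step 2 - Add 1: 011011
Verification: 100101 + 011011 = 1000000; discarding the end carry (carry out of the top bit) leaves the 6-bit value 000000, as required for x + (-x)



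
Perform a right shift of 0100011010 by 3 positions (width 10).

Original: 0100011010 (decimal 282)
Shift right by 3 positions
Drop the 3 low bits; fill with zeros on the left
Result: 0000100011 (decimal 35)
Equivalent: 282 >> 3 = 282 ÷ 2^3 = 35

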